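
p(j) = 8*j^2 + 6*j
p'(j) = 16*j + 6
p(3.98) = 150.60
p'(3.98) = 69.68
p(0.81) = 10.11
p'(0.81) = 18.96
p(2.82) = 80.54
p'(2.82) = 51.12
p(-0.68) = -0.38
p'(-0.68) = -4.88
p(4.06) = 156.23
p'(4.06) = 70.96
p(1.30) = 21.32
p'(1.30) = 26.80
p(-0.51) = -0.98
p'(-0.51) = -2.16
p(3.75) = 135.00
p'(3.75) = 66.00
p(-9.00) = 594.00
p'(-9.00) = -138.00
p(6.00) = 324.00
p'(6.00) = 102.00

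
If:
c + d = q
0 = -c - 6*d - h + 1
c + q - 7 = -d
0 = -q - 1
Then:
No Solution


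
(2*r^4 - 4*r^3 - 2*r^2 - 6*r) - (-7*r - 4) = 2*r^4 - 4*r^3 - 2*r^2 + r + 4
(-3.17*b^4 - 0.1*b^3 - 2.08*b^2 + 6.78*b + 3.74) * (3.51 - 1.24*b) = 3.9308*b^5 - 11.0027*b^4 + 2.2282*b^3 - 15.708*b^2 + 19.1602*b + 13.1274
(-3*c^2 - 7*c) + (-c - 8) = -3*c^2 - 8*c - 8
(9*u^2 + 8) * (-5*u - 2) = -45*u^3 - 18*u^2 - 40*u - 16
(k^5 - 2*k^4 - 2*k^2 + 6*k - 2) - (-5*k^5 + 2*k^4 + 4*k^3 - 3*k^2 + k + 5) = 6*k^5 - 4*k^4 - 4*k^3 + k^2 + 5*k - 7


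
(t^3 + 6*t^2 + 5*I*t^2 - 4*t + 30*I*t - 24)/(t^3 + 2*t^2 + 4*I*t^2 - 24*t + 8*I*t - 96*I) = (t + I)/(t - 4)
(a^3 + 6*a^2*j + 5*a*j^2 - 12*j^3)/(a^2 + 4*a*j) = a + 2*j - 3*j^2/a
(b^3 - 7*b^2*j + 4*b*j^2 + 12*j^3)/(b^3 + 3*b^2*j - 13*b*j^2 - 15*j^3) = (b^2 - 8*b*j + 12*j^2)/(b^2 + 2*b*j - 15*j^2)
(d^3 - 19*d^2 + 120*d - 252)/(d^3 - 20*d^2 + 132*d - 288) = (d - 7)/(d - 8)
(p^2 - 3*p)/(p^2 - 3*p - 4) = p*(3 - p)/(-p^2 + 3*p + 4)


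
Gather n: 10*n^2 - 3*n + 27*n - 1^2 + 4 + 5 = 10*n^2 + 24*n + 8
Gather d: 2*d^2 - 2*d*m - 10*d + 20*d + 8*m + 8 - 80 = 2*d^2 + d*(10 - 2*m) + 8*m - 72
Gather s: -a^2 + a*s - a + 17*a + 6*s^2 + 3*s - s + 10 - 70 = -a^2 + 16*a + 6*s^2 + s*(a + 2) - 60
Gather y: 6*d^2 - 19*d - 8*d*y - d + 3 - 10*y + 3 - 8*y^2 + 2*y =6*d^2 - 20*d - 8*y^2 + y*(-8*d - 8) + 6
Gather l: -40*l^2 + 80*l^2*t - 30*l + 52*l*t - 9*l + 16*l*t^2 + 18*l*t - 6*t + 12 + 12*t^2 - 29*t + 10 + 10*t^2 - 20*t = l^2*(80*t - 40) + l*(16*t^2 + 70*t - 39) + 22*t^2 - 55*t + 22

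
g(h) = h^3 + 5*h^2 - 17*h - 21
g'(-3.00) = -20.00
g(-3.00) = 48.00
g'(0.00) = -17.00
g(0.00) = -21.00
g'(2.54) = 27.75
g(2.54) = -15.53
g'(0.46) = -11.77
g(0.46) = -27.66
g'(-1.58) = -25.31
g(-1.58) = 14.40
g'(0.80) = -7.08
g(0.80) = -30.89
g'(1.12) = -2.04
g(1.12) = -32.36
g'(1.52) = 5.13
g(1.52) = -31.78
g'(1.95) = 13.91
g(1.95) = -27.72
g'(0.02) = -16.80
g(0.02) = -21.34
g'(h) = 3*h^2 + 10*h - 17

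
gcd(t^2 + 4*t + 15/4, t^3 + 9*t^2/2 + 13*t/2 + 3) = t + 3/2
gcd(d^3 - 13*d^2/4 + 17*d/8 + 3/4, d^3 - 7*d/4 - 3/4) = d - 3/2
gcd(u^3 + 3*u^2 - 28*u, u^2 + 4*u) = u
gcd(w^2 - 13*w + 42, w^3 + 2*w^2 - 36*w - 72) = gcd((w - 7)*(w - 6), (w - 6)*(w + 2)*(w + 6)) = w - 6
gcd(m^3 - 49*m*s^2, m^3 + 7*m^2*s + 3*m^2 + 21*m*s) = m^2 + 7*m*s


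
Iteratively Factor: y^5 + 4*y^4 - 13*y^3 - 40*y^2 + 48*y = (y + 4)*(y^4 - 13*y^2 + 12*y) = (y - 1)*(y + 4)*(y^3 + y^2 - 12*y) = (y - 3)*(y - 1)*(y + 4)*(y^2 + 4*y) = y*(y - 3)*(y - 1)*(y + 4)*(y + 4)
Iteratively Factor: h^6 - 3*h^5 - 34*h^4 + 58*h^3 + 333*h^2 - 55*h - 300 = (h - 5)*(h^5 + 2*h^4 - 24*h^3 - 62*h^2 + 23*h + 60) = (h - 5)*(h + 3)*(h^4 - h^3 - 21*h^2 + h + 20) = (h - 5)^2*(h + 3)*(h^3 + 4*h^2 - h - 4) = (h - 5)^2*(h + 3)*(h + 4)*(h^2 - 1) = (h - 5)^2*(h - 1)*(h + 3)*(h + 4)*(h + 1)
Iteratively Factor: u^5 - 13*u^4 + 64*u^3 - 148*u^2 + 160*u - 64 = (u - 2)*(u^4 - 11*u^3 + 42*u^2 - 64*u + 32) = (u - 2)*(u - 1)*(u^3 - 10*u^2 + 32*u - 32) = (u - 2)^2*(u - 1)*(u^2 - 8*u + 16) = (u - 4)*(u - 2)^2*(u - 1)*(u - 4)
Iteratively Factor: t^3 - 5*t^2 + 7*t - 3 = (t - 3)*(t^2 - 2*t + 1) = (t - 3)*(t - 1)*(t - 1)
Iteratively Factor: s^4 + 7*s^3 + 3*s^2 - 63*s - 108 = (s + 3)*(s^3 + 4*s^2 - 9*s - 36) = (s + 3)^2*(s^2 + s - 12) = (s + 3)^2*(s + 4)*(s - 3)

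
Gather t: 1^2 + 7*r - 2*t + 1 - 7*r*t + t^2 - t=7*r + t^2 + t*(-7*r - 3) + 2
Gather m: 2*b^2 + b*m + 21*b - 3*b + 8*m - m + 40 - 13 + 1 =2*b^2 + 18*b + m*(b + 7) + 28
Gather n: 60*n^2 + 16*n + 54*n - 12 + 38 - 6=60*n^2 + 70*n + 20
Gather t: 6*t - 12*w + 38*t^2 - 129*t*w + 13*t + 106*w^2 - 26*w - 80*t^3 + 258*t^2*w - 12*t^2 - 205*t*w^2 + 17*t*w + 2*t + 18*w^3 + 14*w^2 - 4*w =-80*t^3 + t^2*(258*w + 26) + t*(-205*w^2 - 112*w + 21) + 18*w^3 + 120*w^2 - 42*w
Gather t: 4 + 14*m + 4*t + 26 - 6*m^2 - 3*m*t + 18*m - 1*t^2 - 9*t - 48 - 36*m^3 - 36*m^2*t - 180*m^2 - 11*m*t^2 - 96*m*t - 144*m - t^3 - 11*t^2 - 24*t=-36*m^3 - 186*m^2 - 112*m - t^3 + t^2*(-11*m - 12) + t*(-36*m^2 - 99*m - 29) - 18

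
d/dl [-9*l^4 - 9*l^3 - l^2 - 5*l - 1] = -36*l^3 - 27*l^2 - 2*l - 5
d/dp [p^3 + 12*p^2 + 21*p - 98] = 3*p^2 + 24*p + 21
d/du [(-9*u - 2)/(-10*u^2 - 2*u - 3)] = (-90*u^2 - 40*u + 23)/(100*u^4 + 40*u^3 + 64*u^2 + 12*u + 9)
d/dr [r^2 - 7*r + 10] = 2*r - 7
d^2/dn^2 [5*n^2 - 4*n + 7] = 10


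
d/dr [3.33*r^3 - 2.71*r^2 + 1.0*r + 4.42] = 9.99*r^2 - 5.42*r + 1.0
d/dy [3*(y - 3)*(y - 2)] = 6*y - 15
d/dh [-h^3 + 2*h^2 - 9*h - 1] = -3*h^2 + 4*h - 9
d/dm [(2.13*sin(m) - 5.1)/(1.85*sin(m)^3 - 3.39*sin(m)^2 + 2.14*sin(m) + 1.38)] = (-7.881*sin(m)^3 + 35.5257*sin(m)^2 - 34.578*sin(m) + 13.8534)*cos(m)/(3.4225*sin(m)^6 - 12.543*sin(m)^5 + 19.4101*sin(m)^4 - 9.4032*sin(m)^3 - 4.7768*sin(m)^2 + 5.9064*sin(m) + 1.9044)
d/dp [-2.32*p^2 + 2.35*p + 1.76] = 2.35 - 4.64*p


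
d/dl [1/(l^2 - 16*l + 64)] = 2*(8 - l)/(l^2 - 16*l + 64)^2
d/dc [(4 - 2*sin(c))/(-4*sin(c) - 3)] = 22*cos(c)/(4*sin(c) + 3)^2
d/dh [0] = 0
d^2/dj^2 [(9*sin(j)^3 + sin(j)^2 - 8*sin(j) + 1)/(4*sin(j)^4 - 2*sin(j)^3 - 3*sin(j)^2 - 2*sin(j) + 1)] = (-144*sin(j)^11 - 136*sin(j)^10 + 816*sin(j)^9 - 1798*sin(j)^8 - 59*sin(j)^7 + 2900*sin(j)^6 - 1784*sin(j)^5 - 382*sin(j)^4 + 799*sin(j)^3 - 256*sin(j)^2 - 36*sin(j) - 16)/(4*sin(j)^4 - 2*sin(j)^3 - 3*sin(j)^2 - 2*sin(j) + 1)^3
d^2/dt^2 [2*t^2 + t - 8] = 4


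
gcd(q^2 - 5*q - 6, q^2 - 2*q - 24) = q - 6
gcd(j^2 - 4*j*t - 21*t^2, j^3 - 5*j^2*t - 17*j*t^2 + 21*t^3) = -j^2 + 4*j*t + 21*t^2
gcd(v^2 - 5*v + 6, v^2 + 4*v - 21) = v - 3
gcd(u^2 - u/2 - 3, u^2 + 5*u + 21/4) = u + 3/2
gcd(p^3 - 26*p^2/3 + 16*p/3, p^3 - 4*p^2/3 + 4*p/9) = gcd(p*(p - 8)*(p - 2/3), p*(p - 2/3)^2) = p^2 - 2*p/3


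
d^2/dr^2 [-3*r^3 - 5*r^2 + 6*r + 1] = -18*r - 10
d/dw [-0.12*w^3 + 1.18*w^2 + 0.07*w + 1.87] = -0.36*w^2 + 2.36*w + 0.07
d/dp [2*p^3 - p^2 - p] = 6*p^2 - 2*p - 1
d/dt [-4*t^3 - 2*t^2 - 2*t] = -12*t^2 - 4*t - 2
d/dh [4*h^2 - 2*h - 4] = 8*h - 2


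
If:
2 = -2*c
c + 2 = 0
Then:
No Solution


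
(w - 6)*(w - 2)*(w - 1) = w^3 - 9*w^2 + 20*w - 12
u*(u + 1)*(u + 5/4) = u^3 + 9*u^2/4 + 5*u/4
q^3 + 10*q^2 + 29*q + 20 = (q + 1)*(q + 4)*(q + 5)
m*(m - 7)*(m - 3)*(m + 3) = m^4 - 7*m^3 - 9*m^2 + 63*m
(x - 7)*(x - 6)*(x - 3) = x^3 - 16*x^2 + 81*x - 126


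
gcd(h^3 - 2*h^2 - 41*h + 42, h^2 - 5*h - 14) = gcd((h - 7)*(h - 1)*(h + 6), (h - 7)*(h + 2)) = h - 7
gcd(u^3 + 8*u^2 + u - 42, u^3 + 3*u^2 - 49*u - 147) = u^2 + 10*u + 21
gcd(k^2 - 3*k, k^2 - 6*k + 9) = k - 3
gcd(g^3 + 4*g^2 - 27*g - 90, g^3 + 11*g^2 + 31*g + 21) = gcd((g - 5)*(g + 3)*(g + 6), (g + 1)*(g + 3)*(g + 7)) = g + 3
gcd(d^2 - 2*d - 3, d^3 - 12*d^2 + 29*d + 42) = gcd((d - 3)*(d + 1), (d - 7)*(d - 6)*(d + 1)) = d + 1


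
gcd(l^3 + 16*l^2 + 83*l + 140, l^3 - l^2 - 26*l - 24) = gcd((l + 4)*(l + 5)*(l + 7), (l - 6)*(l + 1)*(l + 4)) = l + 4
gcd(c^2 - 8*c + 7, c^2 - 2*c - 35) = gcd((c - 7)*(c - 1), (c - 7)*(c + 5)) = c - 7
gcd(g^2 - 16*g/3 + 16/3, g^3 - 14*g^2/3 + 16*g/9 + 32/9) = g^2 - 16*g/3 + 16/3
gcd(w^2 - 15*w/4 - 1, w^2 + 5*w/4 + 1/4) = w + 1/4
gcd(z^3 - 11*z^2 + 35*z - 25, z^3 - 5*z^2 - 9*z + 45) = z - 5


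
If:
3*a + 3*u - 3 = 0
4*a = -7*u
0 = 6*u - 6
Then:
No Solution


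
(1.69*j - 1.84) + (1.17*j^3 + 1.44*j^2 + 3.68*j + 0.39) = 1.17*j^3 + 1.44*j^2 + 5.37*j - 1.45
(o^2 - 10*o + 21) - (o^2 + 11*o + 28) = -21*o - 7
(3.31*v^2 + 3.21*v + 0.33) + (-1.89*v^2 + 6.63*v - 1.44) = 1.42*v^2 + 9.84*v - 1.11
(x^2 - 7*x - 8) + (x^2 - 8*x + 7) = 2*x^2 - 15*x - 1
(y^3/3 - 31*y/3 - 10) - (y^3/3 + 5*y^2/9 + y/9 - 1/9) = -5*y^2/9 - 94*y/9 - 89/9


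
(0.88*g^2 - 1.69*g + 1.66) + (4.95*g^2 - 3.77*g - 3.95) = 5.83*g^2 - 5.46*g - 2.29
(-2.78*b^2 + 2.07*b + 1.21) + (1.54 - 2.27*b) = -2.78*b^2 - 0.2*b + 2.75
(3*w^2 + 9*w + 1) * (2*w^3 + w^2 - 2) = 6*w^5 + 21*w^4 + 11*w^3 - 5*w^2 - 18*w - 2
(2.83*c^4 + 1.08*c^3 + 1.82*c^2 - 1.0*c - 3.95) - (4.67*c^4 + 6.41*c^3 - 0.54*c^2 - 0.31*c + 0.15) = -1.84*c^4 - 5.33*c^3 + 2.36*c^2 - 0.69*c - 4.1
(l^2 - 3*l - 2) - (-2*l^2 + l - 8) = 3*l^2 - 4*l + 6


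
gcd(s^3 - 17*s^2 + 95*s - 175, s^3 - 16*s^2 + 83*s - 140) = s^2 - 12*s + 35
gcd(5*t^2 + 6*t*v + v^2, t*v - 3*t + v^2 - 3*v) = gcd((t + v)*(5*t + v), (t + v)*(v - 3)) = t + v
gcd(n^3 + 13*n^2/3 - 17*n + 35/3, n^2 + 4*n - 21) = n + 7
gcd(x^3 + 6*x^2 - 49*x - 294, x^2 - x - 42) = x^2 - x - 42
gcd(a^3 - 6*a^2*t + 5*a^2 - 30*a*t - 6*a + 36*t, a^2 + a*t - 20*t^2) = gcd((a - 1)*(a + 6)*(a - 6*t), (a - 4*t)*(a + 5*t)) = 1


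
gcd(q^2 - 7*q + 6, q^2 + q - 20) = 1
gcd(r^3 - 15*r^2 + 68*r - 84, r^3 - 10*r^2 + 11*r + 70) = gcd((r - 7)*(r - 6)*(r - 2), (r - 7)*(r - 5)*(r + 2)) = r - 7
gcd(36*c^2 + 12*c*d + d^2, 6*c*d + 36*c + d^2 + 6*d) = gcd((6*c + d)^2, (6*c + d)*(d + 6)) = 6*c + d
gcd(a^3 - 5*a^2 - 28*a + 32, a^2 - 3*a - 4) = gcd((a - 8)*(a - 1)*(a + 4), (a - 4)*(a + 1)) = 1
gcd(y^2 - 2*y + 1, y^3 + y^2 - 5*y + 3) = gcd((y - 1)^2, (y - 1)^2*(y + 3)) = y^2 - 2*y + 1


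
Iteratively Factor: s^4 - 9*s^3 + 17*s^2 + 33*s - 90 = (s + 2)*(s^3 - 11*s^2 + 39*s - 45) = (s - 5)*(s + 2)*(s^2 - 6*s + 9) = (s - 5)*(s - 3)*(s + 2)*(s - 3)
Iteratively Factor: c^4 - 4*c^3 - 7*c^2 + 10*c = (c)*(c^3 - 4*c^2 - 7*c + 10) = c*(c - 5)*(c^2 + c - 2) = c*(c - 5)*(c + 2)*(c - 1)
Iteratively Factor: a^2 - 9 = (a - 3)*(a + 3)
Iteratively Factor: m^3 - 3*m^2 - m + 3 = (m - 1)*(m^2 - 2*m - 3) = (m - 3)*(m - 1)*(m + 1)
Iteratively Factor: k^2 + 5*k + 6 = (k + 2)*(k + 3)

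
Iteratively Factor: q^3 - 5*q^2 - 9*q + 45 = (q - 5)*(q^2 - 9) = (q - 5)*(q - 3)*(q + 3)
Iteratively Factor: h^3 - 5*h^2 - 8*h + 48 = (h - 4)*(h^2 - h - 12) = (h - 4)^2*(h + 3)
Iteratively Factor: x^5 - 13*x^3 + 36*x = (x - 2)*(x^4 + 2*x^3 - 9*x^2 - 18*x) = (x - 2)*(x + 2)*(x^3 - 9*x) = (x - 3)*(x - 2)*(x + 2)*(x^2 + 3*x) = (x - 3)*(x - 2)*(x + 2)*(x + 3)*(x)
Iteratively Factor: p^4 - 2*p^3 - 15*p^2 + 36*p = (p - 3)*(p^3 + p^2 - 12*p) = (p - 3)*(p + 4)*(p^2 - 3*p) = p*(p - 3)*(p + 4)*(p - 3)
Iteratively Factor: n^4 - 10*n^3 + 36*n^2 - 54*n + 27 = (n - 3)*(n^3 - 7*n^2 + 15*n - 9) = (n - 3)*(n - 1)*(n^2 - 6*n + 9) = (n - 3)^2*(n - 1)*(n - 3)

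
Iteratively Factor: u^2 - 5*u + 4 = (u - 4)*(u - 1)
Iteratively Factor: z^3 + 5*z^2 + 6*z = (z + 2)*(z^2 + 3*z) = z*(z + 2)*(z + 3)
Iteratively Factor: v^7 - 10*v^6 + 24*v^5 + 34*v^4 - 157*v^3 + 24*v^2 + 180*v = (v + 2)*(v^6 - 12*v^5 + 48*v^4 - 62*v^3 - 33*v^2 + 90*v) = (v - 5)*(v + 2)*(v^5 - 7*v^4 + 13*v^3 + 3*v^2 - 18*v) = (v - 5)*(v - 2)*(v + 2)*(v^4 - 5*v^3 + 3*v^2 + 9*v) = (v - 5)*(v - 3)*(v - 2)*(v + 2)*(v^3 - 2*v^2 - 3*v) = (v - 5)*(v - 3)^2*(v - 2)*(v + 2)*(v^2 + v) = v*(v - 5)*(v - 3)^2*(v - 2)*(v + 2)*(v + 1)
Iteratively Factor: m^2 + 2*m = (m)*(m + 2)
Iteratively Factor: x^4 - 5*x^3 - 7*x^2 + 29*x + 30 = (x - 5)*(x^3 - 7*x - 6) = (x - 5)*(x + 2)*(x^2 - 2*x - 3) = (x - 5)*(x - 3)*(x + 2)*(x + 1)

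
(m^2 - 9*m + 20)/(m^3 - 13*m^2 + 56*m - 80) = 1/(m - 4)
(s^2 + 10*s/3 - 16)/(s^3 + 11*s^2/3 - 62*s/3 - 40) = (3*s - 8)/(3*s^2 - 7*s - 20)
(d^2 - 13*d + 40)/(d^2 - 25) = (d - 8)/(d + 5)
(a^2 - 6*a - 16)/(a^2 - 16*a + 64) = (a + 2)/(a - 8)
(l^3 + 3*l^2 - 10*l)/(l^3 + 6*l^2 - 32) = l*(l + 5)/(l^2 + 8*l + 16)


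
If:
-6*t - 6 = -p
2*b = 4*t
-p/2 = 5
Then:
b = -16/3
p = -10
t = -8/3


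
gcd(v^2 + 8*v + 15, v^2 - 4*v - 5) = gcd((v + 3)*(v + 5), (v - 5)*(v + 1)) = 1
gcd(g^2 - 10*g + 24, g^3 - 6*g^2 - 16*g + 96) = g^2 - 10*g + 24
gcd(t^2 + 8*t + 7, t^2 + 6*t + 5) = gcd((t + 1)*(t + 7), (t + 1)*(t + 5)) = t + 1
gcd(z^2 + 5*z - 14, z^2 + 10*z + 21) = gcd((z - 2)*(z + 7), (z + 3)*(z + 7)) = z + 7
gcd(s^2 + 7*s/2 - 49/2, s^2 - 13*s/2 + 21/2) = s - 7/2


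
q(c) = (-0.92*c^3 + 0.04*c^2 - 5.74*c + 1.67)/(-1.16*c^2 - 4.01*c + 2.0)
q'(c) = (2.32*c + 4.01)*(-0.92*c^3 + 0.04*c^2 - 5.74*c + 1.67)/(-1.16*c^2 - 4.01*c + 2.0)^2 + (-2.76*c^2 + 0.08*c - 5.74)/(-1.16*c^2 - 4.01*c + 2.0) = (1.0672*c^4 + 7.3784*c^3 - 12.3388*c^2 + 4.0344*c - 4.7833)/(1.3456*c^4 + 9.3032*c^3 + 11.4401*c^2 - 16.04*c + 4.0)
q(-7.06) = -13.38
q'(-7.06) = -0.78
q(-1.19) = 1.97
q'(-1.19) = -1.42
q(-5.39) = -17.63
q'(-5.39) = -6.29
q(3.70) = 2.29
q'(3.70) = 0.50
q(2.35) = 1.70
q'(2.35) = 0.34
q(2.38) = 1.71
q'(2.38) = 0.34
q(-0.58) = 1.32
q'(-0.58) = -0.81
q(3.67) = 2.27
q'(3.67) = 0.50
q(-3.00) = 12.28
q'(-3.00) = -18.68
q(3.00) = 1.96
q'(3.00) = 0.43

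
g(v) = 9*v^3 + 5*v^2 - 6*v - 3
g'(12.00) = 4002.00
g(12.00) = 16197.00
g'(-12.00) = 3762.00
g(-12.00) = -14763.00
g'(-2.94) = 197.98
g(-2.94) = -170.85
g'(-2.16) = 98.37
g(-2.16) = -57.41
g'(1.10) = 37.67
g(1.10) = 8.43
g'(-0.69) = -0.05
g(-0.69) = 0.56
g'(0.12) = -4.41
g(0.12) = -3.63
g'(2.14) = 139.05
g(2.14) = 95.26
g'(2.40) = 173.52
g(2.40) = 135.82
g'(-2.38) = 123.14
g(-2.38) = -81.73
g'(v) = 27*v^2 + 10*v - 6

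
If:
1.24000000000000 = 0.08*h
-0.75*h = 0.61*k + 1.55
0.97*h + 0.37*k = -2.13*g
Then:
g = -3.31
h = 15.50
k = -21.60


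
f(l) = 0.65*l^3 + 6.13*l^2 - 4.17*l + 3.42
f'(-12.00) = 129.51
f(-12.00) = -187.02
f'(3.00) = 50.16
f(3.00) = 63.63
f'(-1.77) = -19.76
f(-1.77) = 26.40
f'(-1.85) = -20.18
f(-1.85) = 28.00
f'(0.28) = -0.58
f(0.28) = 2.75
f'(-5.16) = -15.51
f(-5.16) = 98.85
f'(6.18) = 146.07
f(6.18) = 365.19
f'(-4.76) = -18.35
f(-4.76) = 92.06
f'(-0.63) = -11.12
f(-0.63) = 8.32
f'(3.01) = 50.40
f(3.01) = 64.13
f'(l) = 1.95*l^2 + 12.26*l - 4.17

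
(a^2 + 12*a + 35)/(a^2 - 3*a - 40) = (a + 7)/(a - 8)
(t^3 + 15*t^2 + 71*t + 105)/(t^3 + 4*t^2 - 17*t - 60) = (t + 7)/(t - 4)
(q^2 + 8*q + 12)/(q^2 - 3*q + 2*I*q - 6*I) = (q^2 + 8*q + 12)/(q^2 + q*(-3 + 2*I) - 6*I)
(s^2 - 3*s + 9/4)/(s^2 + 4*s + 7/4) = (4*s^2 - 12*s + 9)/(4*s^2 + 16*s + 7)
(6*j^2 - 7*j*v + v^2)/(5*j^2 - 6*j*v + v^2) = (-6*j + v)/(-5*j + v)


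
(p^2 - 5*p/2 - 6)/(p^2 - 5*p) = (p^2 - 5*p/2 - 6)/(p*(p - 5))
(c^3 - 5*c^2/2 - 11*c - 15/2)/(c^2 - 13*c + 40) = (2*c^2 + 5*c + 3)/(2*(c - 8))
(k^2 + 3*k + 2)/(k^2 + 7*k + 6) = (k + 2)/(k + 6)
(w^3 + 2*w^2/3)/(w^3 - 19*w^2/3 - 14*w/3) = w/(w - 7)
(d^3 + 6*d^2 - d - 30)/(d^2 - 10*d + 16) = (d^2 + 8*d + 15)/(d - 8)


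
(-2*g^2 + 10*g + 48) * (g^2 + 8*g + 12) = -2*g^4 - 6*g^3 + 104*g^2 + 504*g + 576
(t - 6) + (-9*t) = -8*t - 6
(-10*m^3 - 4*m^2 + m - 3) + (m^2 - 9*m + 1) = -10*m^3 - 3*m^2 - 8*m - 2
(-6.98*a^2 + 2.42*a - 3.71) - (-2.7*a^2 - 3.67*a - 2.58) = -4.28*a^2 + 6.09*a - 1.13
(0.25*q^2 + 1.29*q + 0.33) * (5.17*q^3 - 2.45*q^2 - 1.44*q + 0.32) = 1.2925*q^5 + 6.0568*q^4 - 1.8144*q^3 - 2.5861*q^2 - 0.0624*q + 0.1056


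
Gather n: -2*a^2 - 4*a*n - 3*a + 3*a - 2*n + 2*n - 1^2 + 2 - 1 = -2*a^2 - 4*a*n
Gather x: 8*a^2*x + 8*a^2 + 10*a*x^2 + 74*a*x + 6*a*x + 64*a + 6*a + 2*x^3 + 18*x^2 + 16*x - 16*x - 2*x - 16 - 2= 8*a^2 + 70*a + 2*x^3 + x^2*(10*a + 18) + x*(8*a^2 + 80*a - 2) - 18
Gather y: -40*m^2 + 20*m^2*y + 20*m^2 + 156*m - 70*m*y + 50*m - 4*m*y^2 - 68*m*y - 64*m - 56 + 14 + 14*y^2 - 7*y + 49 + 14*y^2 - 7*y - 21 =-20*m^2 + 142*m + y^2*(28 - 4*m) + y*(20*m^2 - 138*m - 14) - 14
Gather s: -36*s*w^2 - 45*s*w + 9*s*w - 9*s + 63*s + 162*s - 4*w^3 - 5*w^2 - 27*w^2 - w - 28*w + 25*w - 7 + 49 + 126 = s*(-36*w^2 - 36*w + 216) - 4*w^3 - 32*w^2 - 4*w + 168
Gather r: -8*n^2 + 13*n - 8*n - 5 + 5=-8*n^2 + 5*n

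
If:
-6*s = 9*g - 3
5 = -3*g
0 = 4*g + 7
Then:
No Solution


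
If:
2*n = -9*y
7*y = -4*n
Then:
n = 0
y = 0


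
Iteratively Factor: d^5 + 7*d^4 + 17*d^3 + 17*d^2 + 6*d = (d)*(d^4 + 7*d^3 + 17*d^2 + 17*d + 6) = d*(d + 3)*(d^3 + 4*d^2 + 5*d + 2) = d*(d + 1)*(d + 3)*(d^2 + 3*d + 2) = d*(d + 1)*(d + 2)*(d + 3)*(d + 1)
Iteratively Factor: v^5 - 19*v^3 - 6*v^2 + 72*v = (v + 3)*(v^4 - 3*v^3 - 10*v^2 + 24*v) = (v - 2)*(v + 3)*(v^3 - v^2 - 12*v) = (v - 2)*(v + 3)^2*(v^2 - 4*v) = v*(v - 2)*(v + 3)^2*(v - 4)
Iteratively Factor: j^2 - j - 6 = (j - 3)*(j + 2)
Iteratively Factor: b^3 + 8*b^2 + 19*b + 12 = (b + 3)*(b^2 + 5*b + 4) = (b + 3)*(b + 4)*(b + 1)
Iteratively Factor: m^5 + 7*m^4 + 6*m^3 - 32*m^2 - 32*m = (m + 1)*(m^4 + 6*m^3 - 32*m) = (m + 1)*(m + 4)*(m^3 + 2*m^2 - 8*m) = (m + 1)*(m + 4)^2*(m^2 - 2*m) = (m - 2)*(m + 1)*(m + 4)^2*(m)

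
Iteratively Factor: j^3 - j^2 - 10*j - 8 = (j - 4)*(j^2 + 3*j + 2) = (j - 4)*(j + 1)*(j + 2)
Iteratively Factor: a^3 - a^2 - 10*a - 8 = (a + 1)*(a^2 - 2*a - 8) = (a + 1)*(a + 2)*(a - 4)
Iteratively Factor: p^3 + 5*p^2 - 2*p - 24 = (p - 2)*(p^2 + 7*p + 12) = (p - 2)*(p + 3)*(p + 4)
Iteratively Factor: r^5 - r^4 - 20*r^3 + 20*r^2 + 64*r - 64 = (r - 4)*(r^4 + 3*r^3 - 8*r^2 - 12*r + 16) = (r - 4)*(r - 2)*(r^3 + 5*r^2 + 2*r - 8) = (r - 4)*(r - 2)*(r - 1)*(r^2 + 6*r + 8) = (r - 4)*(r - 2)*(r - 1)*(r + 2)*(r + 4)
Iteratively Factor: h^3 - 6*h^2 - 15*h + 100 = (h - 5)*(h^2 - h - 20) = (h - 5)*(h + 4)*(h - 5)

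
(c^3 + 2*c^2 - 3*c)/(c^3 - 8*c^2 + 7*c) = (c + 3)/(c - 7)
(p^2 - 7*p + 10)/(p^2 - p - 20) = (p - 2)/(p + 4)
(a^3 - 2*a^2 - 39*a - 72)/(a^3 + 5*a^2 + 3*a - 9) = (a - 8)/(a - 1)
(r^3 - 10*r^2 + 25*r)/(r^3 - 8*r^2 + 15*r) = (r - 5)/(r - 3)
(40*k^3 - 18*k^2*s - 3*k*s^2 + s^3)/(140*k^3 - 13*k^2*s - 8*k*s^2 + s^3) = (-2*k + s)/(-7*k + s)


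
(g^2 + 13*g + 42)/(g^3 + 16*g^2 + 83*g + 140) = (g + 6)/(g^2 + 9*g + 20)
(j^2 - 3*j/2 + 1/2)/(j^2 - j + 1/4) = 2*(j - 1)/(2*j - 1)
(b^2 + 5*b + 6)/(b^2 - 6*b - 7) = (b^2 + 5*b + 6)/(b^2 - 6*b - 7)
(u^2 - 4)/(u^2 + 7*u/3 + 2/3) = 3*(u - 2)/(3*u + 1)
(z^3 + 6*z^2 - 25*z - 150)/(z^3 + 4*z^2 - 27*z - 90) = (z + 5)/(z + 3)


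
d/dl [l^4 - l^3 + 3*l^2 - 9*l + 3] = 4*l^3 - 3*l^2 + 6*l - 9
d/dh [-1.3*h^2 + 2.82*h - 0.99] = 2.82 - 2.6*h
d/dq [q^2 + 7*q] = 2*q + 7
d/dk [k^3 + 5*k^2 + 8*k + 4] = 3*k^2 + 10*k + 8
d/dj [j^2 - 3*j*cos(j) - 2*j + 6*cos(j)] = 3*j*sin(j) + 2*j - 6*sin(j) - 3*cos(j) - 2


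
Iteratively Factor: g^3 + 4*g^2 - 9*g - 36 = (g - 3)*(g^2 + 7*g + 12) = (g - 3)*(g + 3)*(g + 4)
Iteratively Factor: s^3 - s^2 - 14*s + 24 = (s - 3)*(s^2 + 2*s - 8) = (s - 3)*(s + 4)*(s - 2)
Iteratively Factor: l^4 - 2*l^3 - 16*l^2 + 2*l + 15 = (l - 1)*(l^3 - l^2 - 17*l - 15) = (l - 1)*(l + 1)*(l^2 - 2*l - 15) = (l - 1)*(l + 1)*(l + 3)*(l - 5)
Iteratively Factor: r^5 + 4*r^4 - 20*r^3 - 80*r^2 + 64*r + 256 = (r + 4)*(r^4 - 20*r^2 + 64) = (r - 2)*(r + 4)*(r^3 + 2*r^2 - 16*r - 32) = (r - 4)*(r - 2)*(r + 4)*(r^2 + 6*r + 8) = (r - 4)*(r - 2)*(r + 2)*(r + 4)*(r + 4)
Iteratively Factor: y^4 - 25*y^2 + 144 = (y + 4)*(y^3 - 4*y^2 - 9*y + 36) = (y - 4)*(y + 4)*(y^2 - 9) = (y - 4)*(y - 3)*(y + 4)*(y + 3)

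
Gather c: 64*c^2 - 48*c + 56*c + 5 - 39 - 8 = 64*c^2 + 8*c - 42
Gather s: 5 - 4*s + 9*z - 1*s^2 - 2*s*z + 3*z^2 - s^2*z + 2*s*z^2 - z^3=s^2*(-z - 1) + s*(2*z^2 - 2*z - 4) - z^3 + 3*z^2 + 9*z + 5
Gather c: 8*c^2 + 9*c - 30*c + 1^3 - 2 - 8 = 8*c^2 - 21*c - 9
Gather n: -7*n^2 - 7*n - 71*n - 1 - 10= -7*n^2 - 78*n - 11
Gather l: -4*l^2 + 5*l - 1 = -4*l^2 + 5*l - 1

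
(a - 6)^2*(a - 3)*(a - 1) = a^4 - 16*a^3 + 87*a^2 - 180*a + 108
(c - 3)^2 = c^2 - 6*c + 9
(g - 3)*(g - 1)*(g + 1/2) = g^3 - 7*g^2/2 + g + 3/2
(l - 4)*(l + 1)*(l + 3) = l^3 - 13*l - 12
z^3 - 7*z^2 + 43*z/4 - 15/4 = (z - 5)*(z - 3/2)*(z - 1/2)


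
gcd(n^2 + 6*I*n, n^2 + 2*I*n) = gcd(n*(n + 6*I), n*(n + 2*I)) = n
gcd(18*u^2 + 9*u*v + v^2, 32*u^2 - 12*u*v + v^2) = 1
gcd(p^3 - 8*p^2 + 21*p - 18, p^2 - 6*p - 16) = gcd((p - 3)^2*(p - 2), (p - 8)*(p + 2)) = 1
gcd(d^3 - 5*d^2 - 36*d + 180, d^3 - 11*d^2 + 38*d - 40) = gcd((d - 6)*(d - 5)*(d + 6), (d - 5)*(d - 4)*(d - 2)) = d - 5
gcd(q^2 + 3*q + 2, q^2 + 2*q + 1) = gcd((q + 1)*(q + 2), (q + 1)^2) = q + 1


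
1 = 1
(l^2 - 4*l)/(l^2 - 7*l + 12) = l/(l - 3)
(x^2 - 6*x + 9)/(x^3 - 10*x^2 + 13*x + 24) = (x - 3)/(x^2 - 7*x - 8)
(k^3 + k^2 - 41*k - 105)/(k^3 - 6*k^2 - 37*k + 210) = (k^2 + 8*k + 15)/(k^2 + k - 30)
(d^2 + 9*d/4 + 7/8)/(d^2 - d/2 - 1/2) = (d + 7/4)/(d - 1)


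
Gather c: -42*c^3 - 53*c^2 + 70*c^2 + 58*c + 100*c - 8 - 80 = -42*c^3 + 17*c^2 + 158*c - 88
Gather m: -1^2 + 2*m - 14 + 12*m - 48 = 14*m - 63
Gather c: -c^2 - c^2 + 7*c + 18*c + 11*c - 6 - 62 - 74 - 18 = -2*c^2 + 36*c - 160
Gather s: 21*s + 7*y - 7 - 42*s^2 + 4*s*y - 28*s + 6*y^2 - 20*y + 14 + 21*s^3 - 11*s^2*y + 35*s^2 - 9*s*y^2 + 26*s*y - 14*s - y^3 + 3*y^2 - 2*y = 21*s^3 + s^2*(-11*y - 7) + s*(-9*y^2 + 30*y - 21) - y^3 + 9*y^2 - 15*y + 7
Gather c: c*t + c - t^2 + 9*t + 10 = c*(t + 1) - t^2 + 9*t + 10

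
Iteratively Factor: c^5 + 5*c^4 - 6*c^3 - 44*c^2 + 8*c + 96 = (c + 4)*(c^4 + c^3 - 10*c^2 - 4*c + 24) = (c + 2)*(c + 4)*(c^3 - c^2 - 8*c + 12) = (c - 2)*(c + 2)*(c + 4)*(c^2 + c - 6) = (c - 2)^2*(c + 2)*(c + 4)*(c + 3)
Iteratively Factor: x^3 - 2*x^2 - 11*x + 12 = (x + 3)*(x^2 - 5*x + 4) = (x - 4)*(x + 3)*(x - 1)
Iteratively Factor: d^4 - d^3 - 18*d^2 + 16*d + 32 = (d - 4)*(d^3 + 3*d^2 - 6*d - 8) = (d - 4)*(d - 2)*(d^2 + 5*d + 4) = (d - 4)*(d - 2)*(d + 1)*(d + 4)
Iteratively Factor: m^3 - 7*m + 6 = (m + 3)*(m^2 - 3*m + 2) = (m - 2)*(m + 3)*(m - 1)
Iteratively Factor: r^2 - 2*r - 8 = (r + 2)*(r - 4)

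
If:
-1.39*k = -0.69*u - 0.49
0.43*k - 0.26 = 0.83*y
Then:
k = 1.93023255813953*y + 0.604651162790698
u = 3.88843950117964*y + 0.507920458375463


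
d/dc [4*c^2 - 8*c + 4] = 8*c - 8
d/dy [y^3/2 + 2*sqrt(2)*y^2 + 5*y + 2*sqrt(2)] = 3*y^2/2 + 4*sqrt(2)*y + 5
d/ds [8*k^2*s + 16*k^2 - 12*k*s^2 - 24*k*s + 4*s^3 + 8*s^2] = 8*k^2 - 24*k*s - 24*k + 12*s^2 + 16*s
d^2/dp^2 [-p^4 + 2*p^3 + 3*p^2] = -12*p^2 + 12*p + 6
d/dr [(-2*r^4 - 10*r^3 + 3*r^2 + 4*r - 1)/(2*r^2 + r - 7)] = (-8*r^5 - 26*r^4 + 36*r^3 + 205*r^2 - 38*r - 27)/(4*r^4 + 4*r^3 - 27*r^2 - 14*r + 49)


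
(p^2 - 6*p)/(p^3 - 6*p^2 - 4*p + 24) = p/(p^2 - 4)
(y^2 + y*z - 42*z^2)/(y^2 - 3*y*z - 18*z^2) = (y + 7*z)/(y + 3*z)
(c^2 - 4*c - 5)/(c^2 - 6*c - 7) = (c - 5)/(c - 7)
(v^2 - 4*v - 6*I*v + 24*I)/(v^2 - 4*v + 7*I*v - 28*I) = (v - 6*I)/(v + 7*I)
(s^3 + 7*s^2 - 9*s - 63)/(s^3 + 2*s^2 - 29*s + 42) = (s + 3)/(s - 2)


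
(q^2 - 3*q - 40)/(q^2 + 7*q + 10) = (q - 8)/(q + 2)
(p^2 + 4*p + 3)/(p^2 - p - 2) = (p + 3)/(p - 2)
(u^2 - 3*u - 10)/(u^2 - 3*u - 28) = (-u^2 + 3*u + 10)/(-u^2 + 3*u + 28)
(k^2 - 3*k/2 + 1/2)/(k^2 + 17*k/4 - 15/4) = 2*(2*k^2 - 3*k + 1)/(4*k^2 + 17*k - 15)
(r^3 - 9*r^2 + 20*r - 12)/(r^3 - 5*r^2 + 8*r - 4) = (r - 6)/(r - 2)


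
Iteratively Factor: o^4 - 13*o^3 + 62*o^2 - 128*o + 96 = (o - 4)*(o^3 - 9*o^2 + 26*o - 24) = (o - 4)*(o - 3)*(o^2 - 6*o + 8) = (o - 4)^2*(o - 3)*(o - 2)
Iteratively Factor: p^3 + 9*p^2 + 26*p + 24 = (p + 3)*(p^2 + 6*p + 8) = (p + 3)*(p + 4)*(p + 2)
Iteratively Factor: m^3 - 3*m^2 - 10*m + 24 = (m - 2)*(m^2 - m - 12) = (m - 2)*(m + 3)*(m - 4)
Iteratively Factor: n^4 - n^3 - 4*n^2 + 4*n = (n)*(n^3 - n^2 - 4*n + 4) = n*(n - 2)*(n^2 + n - 2) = n*(n - 2)*(n + 2)*(n - 1)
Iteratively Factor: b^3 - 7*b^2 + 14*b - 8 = (b - 1)*(b^2 - 6*b + 8) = (b - 2)*(b - 1)*(b - 4)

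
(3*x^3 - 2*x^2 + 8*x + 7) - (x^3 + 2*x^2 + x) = 2*x^3 - 4*x^2 + 7*x + 7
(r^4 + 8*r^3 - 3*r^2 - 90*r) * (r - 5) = r^5 + 3*r^4 - 43*r^3 - 75*r^2 + 450*r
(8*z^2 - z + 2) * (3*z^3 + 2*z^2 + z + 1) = 24*z^5 + 13*z^4 + 12*z^3 + 11*z^2 + z + 2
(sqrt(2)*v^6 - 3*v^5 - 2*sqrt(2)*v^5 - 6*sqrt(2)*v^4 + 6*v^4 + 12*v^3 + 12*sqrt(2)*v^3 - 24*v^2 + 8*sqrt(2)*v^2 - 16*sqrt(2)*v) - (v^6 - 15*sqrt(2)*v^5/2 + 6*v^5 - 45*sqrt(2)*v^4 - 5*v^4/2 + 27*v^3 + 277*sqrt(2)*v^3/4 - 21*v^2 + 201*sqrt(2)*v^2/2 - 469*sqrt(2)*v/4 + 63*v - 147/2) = -v^6 + sqrt(2)*v^6 - 9*v^5 + 11*sqrt(2)*v^5/2 + 17*v^4/2 + 39*sqrt(2)*v^4 - 229*sqrt(2)*v^3/4 - 15*v^3 - 185*sqrt(2)*v^2/2 - 3*v^2 - 63*v + 405*sqrt(2)*v/4 + 147/2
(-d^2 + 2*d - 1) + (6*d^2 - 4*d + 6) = 5*d^2 - 2*d + 5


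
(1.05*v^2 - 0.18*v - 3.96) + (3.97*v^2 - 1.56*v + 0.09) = 5.02*v^2 - 1.74*v - 3.87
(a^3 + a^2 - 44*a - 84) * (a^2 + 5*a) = a^5 + 6*a^4 - 39*a^3 - 304*a^2 - 420*a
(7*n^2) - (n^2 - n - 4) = 6*n^2 + n + 4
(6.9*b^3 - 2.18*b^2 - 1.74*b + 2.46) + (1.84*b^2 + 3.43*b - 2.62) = 6.9*b^3 - 0.34*b^2 + 1.69*b - 0.16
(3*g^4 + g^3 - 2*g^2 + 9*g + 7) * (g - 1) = 3*g^5 - 2*g^4 - 3*g^3 + 11*g^2 - 2*g - 7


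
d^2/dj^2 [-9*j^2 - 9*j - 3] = -18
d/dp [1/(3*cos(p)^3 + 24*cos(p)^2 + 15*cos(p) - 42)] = (3*cos(p)^2 + 16*cos(p) + 5)*sin(p)/(3*(cos(p)^3 + 8*cos(p)^2 + 5*cos(p) - 14)^2)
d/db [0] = 0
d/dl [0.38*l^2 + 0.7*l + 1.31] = 0.76*l + 0.7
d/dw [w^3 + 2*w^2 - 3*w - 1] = 3*w^2 + 4*w - 3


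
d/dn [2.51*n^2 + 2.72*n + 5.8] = 5.02*n + 2.72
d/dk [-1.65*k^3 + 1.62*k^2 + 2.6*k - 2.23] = -4.95*k^2 + 3.24*k + 2.6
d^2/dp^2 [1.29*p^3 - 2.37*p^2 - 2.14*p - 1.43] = 7.74*p - 4.74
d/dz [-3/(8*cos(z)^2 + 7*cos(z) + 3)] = -3*(16*cos(z) + 7)*sin(z)/(8*cos(z)^2 + 7*cos(z) + 3)^2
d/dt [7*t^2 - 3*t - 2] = 14*t - 3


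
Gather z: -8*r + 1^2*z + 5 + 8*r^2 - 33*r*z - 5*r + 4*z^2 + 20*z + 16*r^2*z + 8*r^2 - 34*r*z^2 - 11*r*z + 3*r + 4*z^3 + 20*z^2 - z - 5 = 16*r^2 - 10*r + 4*z^3 + z^2*(24 - 34*r) + z*(16*r^2 - 44*r + 20)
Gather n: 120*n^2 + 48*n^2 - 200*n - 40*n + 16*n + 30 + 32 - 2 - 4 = 168*n^2 - 224*n + 56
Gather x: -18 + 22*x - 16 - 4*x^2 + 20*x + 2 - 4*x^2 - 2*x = -8*x^2 + 40*x - 32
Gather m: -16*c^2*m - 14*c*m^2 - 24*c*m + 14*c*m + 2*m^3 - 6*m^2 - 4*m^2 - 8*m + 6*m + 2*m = 2*m^3 + m^2*(-14*c - 10) + m*(-16*c^2 - 10*c)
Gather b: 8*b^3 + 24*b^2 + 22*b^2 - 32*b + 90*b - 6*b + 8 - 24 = 8*b^3 + 46*b^2 + 52*b - 16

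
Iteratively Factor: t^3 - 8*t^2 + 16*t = (t - 4)*(t^2 - 4*t) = (t - 4)^2*(t)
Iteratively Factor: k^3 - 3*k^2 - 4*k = (k)*(k^2 - 3*k - 4) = k*(k + 1)*(k - 4)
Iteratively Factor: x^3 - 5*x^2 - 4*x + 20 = (x + 2)*(x^2 - 7*x + 10) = (x - 2)*(x + 2)*(x - 5)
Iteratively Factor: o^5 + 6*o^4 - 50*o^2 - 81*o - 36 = (o - 3)*(o^4 + 9*o^3 + 27*o^2 + 31*o + 12) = (o - 3)*(o + 1)*(o^3 + 8*o^2 + 19*o + 12) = (o - 3)*(o + 1)*(o + 4)*(o^2 + 4*o + 3) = (o - 3)*(o + 1)^2*(o + 4)*(o + 3)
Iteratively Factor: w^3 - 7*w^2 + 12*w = (w)*(w^2 - 7*w + 12) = w*(w - 4)*(w - 3)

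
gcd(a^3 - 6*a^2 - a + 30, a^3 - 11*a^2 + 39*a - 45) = a^2 - 8*a + 15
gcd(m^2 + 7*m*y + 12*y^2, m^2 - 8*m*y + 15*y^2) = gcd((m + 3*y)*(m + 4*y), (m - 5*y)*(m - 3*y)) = 1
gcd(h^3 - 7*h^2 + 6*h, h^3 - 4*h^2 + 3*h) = h^2 - h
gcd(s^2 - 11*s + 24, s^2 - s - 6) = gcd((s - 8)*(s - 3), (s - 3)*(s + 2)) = s - 3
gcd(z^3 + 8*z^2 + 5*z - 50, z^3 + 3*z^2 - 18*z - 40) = z + 5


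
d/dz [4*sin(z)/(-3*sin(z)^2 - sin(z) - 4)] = 4*(3*sin(z)^2 - 4)*cos(z)/(3*sin(z)^2 + sin(z) + 4)^2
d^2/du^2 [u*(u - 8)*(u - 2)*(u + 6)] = 12*u^2 - 24*u - 88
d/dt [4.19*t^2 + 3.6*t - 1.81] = 8.38*t + 3.6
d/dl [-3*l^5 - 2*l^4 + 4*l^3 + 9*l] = -15*l^4 - 8*l^3 + 12*l^2 + 9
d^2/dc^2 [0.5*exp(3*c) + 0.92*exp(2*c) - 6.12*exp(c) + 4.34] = (4.5*exp(2*c) + 3.68*exp(c) - 6.12)*exp(c)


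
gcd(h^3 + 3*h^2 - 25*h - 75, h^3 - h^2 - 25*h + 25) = h^2 - 25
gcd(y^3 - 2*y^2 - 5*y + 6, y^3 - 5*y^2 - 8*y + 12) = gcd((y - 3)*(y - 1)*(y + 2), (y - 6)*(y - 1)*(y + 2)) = y^2 + y - 2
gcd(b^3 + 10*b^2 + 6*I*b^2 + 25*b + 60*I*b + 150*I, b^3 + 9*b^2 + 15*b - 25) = b^2 + 10*b + 25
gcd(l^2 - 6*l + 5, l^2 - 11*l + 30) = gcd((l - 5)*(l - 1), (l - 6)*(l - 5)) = l - 5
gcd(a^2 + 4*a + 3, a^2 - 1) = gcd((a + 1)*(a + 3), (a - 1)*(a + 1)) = a + 1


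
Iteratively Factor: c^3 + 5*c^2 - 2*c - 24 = (c + 3)*(c^2 + 2*c - 8) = (c + 3)*(c + 4)*(c - 2)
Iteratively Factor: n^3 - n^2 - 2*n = (n + 1)*(n^2 - 2*n) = n*(n + 1)*(n - 2)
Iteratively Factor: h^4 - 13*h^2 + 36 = (h + 3)*(h^3 - 3*h^2 - 4*h + 12) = (h + 2)*(h + 3)*(h^2 - 5*h + 6) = (h - 2)*(h + 2)*(h + 3)*(h - 3)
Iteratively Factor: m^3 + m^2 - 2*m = (m + 2)*(m^2 - m) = m*(m + 2)*(m - 1)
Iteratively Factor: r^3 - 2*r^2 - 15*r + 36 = (r - 3)*(r^2 + r - 12) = (r - 3)*(r + 4)*(r - 3)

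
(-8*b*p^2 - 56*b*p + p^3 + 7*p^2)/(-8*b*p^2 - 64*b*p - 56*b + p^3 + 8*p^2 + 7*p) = p/(p + 1)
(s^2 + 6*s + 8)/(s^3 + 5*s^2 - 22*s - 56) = (s + 4)/(s^2 + 3*s - 28)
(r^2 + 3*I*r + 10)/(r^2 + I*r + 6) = (r + 5*I)/(r + 3*I)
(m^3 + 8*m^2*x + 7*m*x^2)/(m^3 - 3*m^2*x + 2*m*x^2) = (m^2 + 8*m*x + 7*x^2)/(m^2 - 3*m*x + 2*x^2)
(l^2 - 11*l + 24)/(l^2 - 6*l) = (l^2 - 11*l + 24)/(l*(l - 6))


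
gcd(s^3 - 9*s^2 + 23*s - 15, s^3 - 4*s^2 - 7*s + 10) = s^2 - 6*s + 5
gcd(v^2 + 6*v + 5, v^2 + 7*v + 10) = v + 5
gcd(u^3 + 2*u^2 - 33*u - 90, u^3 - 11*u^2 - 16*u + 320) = u + 5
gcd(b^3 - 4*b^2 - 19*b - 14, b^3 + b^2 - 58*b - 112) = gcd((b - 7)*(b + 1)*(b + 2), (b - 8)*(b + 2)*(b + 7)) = b + 2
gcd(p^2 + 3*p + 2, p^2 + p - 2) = p + 2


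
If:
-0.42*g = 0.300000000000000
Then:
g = -0.71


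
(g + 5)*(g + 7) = g^2 + 12*g + 35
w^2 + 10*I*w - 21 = (w + 3*I)*(w + 7*I)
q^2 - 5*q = q*(q - 5)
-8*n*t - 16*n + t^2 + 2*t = (-8*n + t)*(t + 2)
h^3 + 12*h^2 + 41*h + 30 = (h + 1)*(h + 5)*(h + 6)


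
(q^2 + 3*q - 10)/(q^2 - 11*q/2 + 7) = 2*(q + 5)/(2*q - 7)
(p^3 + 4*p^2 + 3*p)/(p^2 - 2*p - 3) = p*(p + 3)/(p - 3)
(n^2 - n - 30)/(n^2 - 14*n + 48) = (n + 5)/(n - 8)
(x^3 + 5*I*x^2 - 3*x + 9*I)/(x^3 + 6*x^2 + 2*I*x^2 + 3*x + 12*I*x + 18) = (x + 3*I)/(x + 6)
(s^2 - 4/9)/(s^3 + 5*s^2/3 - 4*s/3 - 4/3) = (s - 2/3)/(s^2 + s - 2)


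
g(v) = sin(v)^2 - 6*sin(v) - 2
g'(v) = 2*sin(v)*cos(v) - 6*cos(v)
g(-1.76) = 4.86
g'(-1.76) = 1.50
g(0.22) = -3.26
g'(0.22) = -5.43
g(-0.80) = 2.82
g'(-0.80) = -5.18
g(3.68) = 1.34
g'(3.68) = 6.03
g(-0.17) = -0.96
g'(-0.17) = -6.25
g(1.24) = -6.78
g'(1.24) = -1.33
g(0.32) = -3.79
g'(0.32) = -5.10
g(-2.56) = 1.60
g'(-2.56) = 5.93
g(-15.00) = 2.32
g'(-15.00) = 5.55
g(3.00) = -2.83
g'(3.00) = 5.66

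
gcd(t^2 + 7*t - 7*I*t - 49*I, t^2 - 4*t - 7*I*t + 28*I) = t - 7*I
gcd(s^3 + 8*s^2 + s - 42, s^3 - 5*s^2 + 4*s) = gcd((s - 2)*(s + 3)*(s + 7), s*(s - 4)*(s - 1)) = 1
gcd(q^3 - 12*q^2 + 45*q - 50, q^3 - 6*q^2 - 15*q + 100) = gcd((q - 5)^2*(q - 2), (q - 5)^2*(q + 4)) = q^2 - 10*q + 25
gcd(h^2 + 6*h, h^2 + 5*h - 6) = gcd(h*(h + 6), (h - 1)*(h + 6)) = h + 6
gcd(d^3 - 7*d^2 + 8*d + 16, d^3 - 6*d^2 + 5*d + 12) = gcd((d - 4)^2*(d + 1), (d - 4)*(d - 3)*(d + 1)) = d^2 - 3*d - 4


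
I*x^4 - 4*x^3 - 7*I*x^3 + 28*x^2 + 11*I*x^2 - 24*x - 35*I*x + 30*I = (x - 6)*(x - I)*(x + 5*I)*(I*x - I)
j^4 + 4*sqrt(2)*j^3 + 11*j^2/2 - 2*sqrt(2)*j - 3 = (j - sqrt(2)/2)*(j + sqrt(2)/2)*(j + sqrt(2))*(j + 3*sqrt(2))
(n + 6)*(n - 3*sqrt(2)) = n^2 - 3*sqrt(2)*n + 6*n - 18*sqrt(2)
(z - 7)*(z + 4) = z^2 - 3*z - 28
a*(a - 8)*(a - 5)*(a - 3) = a^4 - 16*a^3 + 79*a^2 - 120*a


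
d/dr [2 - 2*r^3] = -6*r^2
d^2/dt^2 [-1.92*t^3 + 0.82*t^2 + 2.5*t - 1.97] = 1.64 - 11.52*t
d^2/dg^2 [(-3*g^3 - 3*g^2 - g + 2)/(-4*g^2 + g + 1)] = 2*(43*g^3 - 51*g^2 + 45*g - 8)/(64*g^6 - 48*g^5 - 36*g^4 + 23*g^3 + 9*g^2 - 3*g - 1)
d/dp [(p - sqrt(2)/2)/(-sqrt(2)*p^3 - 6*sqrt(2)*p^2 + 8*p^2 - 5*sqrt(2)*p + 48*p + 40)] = (-sqrt(2)*p^3 - 6*sqrt(2)*p^2 + 8*p^2 - 5*sqrt(2)*p + 48*p + (2*p - sqrt(2))*(3*sqrt(2)*p^2 - 16*p + 12*sqrt(2)*p - 48 + 5*sqrt(2))/2 + 40)/(sqrt(2)*p^3 - 8*p^2 + 6*sqrt(2)*p^2 - 48*p + 5*sqrt(2)*p - 40)^2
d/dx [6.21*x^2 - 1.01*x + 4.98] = 12.42*x - 1.01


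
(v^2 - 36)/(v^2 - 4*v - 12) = (v + 6)/(v + 2)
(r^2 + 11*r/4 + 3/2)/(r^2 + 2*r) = (r + 3/4)/r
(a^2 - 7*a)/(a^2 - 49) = a/(a + 7)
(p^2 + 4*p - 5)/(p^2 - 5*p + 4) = (p + 5)/(p - 4)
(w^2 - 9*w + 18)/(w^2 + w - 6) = (w^2 - 9*w + 18)/(w^2 + w - 6)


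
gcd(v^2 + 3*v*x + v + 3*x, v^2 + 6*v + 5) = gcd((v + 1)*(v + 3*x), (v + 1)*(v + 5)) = v + 1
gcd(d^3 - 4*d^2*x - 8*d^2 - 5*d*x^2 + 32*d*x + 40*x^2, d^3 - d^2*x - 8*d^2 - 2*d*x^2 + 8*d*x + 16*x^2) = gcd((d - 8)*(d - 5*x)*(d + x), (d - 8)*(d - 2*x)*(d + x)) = d^2 + d*x - 8*d - 8*x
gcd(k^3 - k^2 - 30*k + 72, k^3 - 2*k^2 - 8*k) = k - 4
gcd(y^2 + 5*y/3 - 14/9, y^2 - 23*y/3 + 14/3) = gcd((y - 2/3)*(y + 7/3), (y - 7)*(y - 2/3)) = y - 2/3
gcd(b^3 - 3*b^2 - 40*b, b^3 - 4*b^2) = b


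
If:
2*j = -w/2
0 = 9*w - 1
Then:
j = -1/36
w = 1/9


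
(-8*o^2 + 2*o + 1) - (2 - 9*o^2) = o^2 + 2*o - 1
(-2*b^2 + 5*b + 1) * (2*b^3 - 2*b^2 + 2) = -4*b^5 + 14*b^4 - 8*b^3 - 6*b^2 + 10*b + 2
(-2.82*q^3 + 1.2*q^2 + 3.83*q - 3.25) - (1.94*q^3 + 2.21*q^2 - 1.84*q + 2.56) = -4.76*q^3 - 1.01*q^2 + 5.67*q - 5.81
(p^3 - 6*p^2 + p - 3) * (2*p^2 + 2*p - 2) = 2*p^5 - 10*p^4 - 12*p^3 + 8*p^2 - 8*p + 6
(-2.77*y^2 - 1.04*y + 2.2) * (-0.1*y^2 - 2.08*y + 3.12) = 0.277*y^4 + 5.8656*y^3 - 6.6992*y^2 - 7.8208*y + 6.864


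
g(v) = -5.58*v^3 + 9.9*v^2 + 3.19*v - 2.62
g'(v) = -16.74*v^2 + 19.8*v + 3.19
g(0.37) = -0.37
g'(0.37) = 8.22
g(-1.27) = 20.73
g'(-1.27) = -48.96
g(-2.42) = 126.72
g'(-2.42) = -142.76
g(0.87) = 3.97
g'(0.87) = 7.75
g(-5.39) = 1141.58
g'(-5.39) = -589.86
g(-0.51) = -0.93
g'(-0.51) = -11.26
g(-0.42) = -1.80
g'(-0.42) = -8.08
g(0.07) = -2.35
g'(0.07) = 4.49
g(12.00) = -8180.98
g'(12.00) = -2169.77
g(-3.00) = 227.57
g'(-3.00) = -206.87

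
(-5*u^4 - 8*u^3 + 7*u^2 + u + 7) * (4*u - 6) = -20*u^5 - 2*u^4 + 76*u^3 - 38*u^2 + 22*u - 42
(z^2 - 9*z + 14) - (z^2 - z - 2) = 16 - 8*z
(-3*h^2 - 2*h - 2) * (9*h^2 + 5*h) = -27*h^4 - 33*h^3 - 28*h^2 - 10*h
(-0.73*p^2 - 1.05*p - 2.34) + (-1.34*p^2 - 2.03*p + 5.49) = -2.07*p^2 - 3.08*p + 3.15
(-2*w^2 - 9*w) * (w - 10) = -2*w^3 + 11*w^2 + 90*w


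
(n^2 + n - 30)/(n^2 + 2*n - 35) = (n + 6)/(n + 7)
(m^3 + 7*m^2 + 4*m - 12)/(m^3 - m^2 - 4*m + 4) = (m + 6)/(m - 2)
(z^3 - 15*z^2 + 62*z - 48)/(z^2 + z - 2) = (z^2 - 14*z + 48)/(z + 2)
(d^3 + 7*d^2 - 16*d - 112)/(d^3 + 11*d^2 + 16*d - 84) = (d^2 - 16)/(d^2 + 4*d - 12)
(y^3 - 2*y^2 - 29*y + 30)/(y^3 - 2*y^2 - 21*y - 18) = (y^2 + 4*y - 5)/(y^2 + 4*y + 3)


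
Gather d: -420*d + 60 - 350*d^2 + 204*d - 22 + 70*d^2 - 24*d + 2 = -280*d^2 - 240*d + 40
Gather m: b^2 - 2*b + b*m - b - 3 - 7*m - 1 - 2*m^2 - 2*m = b^2 - 3*b - 2*m^2 + m*(b - 9) - 4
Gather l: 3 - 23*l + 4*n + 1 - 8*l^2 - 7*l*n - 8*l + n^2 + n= -8*l^2 + l*(-7*n - 31) + n^2 + 5*n + 4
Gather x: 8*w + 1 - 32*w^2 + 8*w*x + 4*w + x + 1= -32*w^2 + 12*w + x*(8*w + 1) + 2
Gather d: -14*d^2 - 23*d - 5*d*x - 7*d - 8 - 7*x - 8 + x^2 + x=-14*d^2 + d*(-5*x - 30) + x^2 - 6*x - 16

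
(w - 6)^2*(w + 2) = w^3 - 10*w^2 + 12*w + 72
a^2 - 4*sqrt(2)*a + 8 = (a - 2*sqrt(2))^2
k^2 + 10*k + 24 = (k + 4)*(k + 6)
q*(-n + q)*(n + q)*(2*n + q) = -2*n^3*q - n^2*q^2 + 2*n*q^3 + q^4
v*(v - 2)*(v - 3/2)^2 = v^4 - 5*v^3 + 33*v^2/4 - 9*v/2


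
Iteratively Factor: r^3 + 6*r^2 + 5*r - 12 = (r + 3)*(r^2 + 3*r - 4) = (r - 1)*(r + 3)*(r + 4)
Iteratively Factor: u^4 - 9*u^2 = (u - 3)*(u^3 + 3*u^2) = u*(u - 3)*(u^2 + 3*u) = u^2*(u - 3)*(u + 3)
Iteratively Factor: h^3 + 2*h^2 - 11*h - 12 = (h + 1)*(h^2 + h - 12) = (h - 3)*(h + 1)*(h + 4)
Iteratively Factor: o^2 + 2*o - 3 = (o + 3)*(o - 1)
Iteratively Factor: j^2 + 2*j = (j)*(j + 2)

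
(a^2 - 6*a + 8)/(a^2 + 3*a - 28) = (a - 2)/(a + 7)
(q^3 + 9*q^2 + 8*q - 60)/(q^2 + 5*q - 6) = (q^2 + 3*q - 10)/(q - 1)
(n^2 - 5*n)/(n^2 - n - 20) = n/(n + 4)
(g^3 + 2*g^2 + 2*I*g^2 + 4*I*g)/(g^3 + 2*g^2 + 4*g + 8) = g/(g - 2*I)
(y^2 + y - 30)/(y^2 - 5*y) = (y + 6)/y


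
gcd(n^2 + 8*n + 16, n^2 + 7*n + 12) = n + 4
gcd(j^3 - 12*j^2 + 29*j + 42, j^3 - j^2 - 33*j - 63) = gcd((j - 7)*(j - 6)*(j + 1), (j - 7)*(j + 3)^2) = j - 7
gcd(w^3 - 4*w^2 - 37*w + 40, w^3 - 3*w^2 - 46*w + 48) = w^2 - 9*w + 8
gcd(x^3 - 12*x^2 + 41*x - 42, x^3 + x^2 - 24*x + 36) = x^2 - 5*x + 6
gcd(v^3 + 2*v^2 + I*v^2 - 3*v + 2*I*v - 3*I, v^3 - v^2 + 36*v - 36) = v - 1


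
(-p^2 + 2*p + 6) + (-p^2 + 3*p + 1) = -2*p^2 + 5*p + 7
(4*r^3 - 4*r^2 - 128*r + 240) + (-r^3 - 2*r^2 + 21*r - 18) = 3*r^3 - 6*r^2 - 107*r + 222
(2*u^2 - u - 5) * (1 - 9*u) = -18*u^3 + 11*u^2 + 44*u - 5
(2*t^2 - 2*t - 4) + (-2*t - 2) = 2*t^2 - 4*t - 6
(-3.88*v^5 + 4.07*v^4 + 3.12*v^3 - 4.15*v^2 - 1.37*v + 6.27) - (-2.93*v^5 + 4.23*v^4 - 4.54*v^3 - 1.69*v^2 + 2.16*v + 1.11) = -0.95*v^5 - 0.16*v^4 + 7.66*v^3 - 2.46*v^2 - 3.53*v + 5.16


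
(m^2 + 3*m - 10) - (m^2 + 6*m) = -3*m - 10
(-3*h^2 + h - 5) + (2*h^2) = -h^2 + h - 5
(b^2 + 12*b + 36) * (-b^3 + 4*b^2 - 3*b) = -b^5 - 8*b^4 + 9*b^3 + 108*b^2 - 108*b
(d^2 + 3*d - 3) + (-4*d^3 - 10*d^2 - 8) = -4*d^3 - 9*d^2 + 3*d - 11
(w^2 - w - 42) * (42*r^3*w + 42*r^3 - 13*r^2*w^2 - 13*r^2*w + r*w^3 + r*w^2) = 42*r^3*w^3 - 1806*r^3*w - 1764*r^3 - 13*r^2*w^4 + 559*r^2*w^2 + 546*r^2*w + r*w^5 - 43*r*w^3 - 42*r*w^2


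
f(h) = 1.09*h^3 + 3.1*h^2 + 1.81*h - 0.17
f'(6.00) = 156.73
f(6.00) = 357.73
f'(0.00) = 1.81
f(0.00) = -0.17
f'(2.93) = 48.05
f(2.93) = 59.16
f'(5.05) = 116.51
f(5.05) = 228.41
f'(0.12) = 2.60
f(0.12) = 0.09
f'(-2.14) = 3.52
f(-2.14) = -0.53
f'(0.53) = 6.01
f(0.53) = 1.82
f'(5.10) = 118.48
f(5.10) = 234.28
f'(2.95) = 48.56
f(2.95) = 60.13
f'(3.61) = 66.81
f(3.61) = 98.04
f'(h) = 3.27*h^2 + 6.2*h + 1.81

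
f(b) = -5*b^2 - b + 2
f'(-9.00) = 89.00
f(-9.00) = -394.00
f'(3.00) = -31.00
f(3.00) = -46.00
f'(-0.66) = 5.60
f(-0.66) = 0.48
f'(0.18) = -2.80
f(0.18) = 1.66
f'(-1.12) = 10.20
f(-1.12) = -3.15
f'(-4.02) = 39.20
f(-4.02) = -74.78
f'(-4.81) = 47.10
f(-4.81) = -108.87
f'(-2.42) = 23.20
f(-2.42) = -24.86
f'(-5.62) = 55.20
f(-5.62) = -150.30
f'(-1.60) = 15.00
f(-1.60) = -9.20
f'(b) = -10*b - 1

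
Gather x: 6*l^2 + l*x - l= 6*l^2 + l*x - l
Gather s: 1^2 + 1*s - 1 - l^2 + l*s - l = -l^2 - l + s*(l + 1)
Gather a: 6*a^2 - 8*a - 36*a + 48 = 6*a^2 - 44*a + 48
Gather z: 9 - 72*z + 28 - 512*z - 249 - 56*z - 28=-640*z - 240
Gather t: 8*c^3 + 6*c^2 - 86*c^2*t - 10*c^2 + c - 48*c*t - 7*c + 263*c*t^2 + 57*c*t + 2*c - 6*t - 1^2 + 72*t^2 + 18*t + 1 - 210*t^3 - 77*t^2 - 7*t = 8*c^3 - 4*c^2 - 4*c - 210*t^3 + t^2*(263*c - 5) + t*(-86*c^2 + 9*c + 5)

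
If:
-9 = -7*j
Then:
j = 9/7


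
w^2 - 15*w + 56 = (w - 8)*(w - 7)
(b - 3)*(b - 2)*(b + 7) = b^3 + 2*b^2 - 29*b + 42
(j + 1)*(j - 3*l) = j^2 - 3*j*l + j - 3*l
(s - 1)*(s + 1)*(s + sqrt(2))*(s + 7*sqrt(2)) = s^4 + 8*sqrt(2)*s^3 + 13*s^2 - 8*sqrt(2)*s - 14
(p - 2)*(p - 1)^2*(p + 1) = p^4 - 3*p^3 + p^2 + 3*p - 2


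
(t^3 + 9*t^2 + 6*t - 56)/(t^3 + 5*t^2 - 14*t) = (t + 4)/t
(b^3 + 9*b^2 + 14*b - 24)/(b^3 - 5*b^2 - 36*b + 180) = (b^2 + 3*b - 4)/(b^2 - 11*b + 30)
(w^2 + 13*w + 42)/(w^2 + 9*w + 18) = (w + 7)/(w + 3)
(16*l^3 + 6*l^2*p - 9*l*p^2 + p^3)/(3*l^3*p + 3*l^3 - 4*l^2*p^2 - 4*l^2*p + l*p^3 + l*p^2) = (16*l^3 + 6*l^2*p - 9*l*p^2 + p^3)/(l*(3*l^2*p + 3*l^2 - 4*l*p^2 - 4*l*p + p^3 + p^2))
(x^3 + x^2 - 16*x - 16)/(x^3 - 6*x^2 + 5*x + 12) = (x + 4)/(x - 3)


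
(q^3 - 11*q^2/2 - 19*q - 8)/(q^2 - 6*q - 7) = (-q^3 + 11*q^2/2 + 19*q + 8)/(-q^2 + 6*q + 7)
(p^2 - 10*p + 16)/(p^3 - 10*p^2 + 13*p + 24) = (p - 2)/(p^2 - 2*p - 3)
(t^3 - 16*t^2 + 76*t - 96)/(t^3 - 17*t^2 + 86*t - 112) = (t - 6)/(t - 7)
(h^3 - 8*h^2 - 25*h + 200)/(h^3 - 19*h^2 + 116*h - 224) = (h^2 - 25)/(h^2 - 11*h + 28)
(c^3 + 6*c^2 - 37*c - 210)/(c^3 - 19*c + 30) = (c^2 + c - 42)/(c^2 - 5*c + 6)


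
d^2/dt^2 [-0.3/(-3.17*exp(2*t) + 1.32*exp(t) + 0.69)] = ((0.396 - 3.804*exp(t))*(-3.17*exp(2*t) + 1.32*exp(t) + 0.69) - 0.3*(6.34*exp(t) - 1.32)*(12.68*exp(t) - 2.64)*exp(t))*exp(t)/(-3.17*exp(2*t) + 1.32*exp(t) + 0.69)^3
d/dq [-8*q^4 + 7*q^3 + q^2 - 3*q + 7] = -32*q^3 + 21*q^2 + 2*q - 3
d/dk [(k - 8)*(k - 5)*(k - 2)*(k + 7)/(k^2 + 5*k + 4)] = (2*k^5 + 7*k^4 - 64*k^3 - 673*k^2 + 808*k + 4328)/(k^4 + 10*k^3 + 33*k^2 + 40*k + 16)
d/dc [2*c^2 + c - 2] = 4*c + 1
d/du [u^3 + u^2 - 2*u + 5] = 3*u^2 + 2*u - 2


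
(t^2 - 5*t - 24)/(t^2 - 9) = (t - 8)/(t - 3)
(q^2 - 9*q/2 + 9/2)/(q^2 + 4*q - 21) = (q - 3/2)/(q + 7)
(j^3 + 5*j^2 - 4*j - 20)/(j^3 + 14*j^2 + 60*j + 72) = (j^2 + 3*j - 10)/(j^2 + 12*j + 36)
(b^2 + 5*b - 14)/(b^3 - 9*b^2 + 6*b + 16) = (b + 7)/(b^2 - 7*b - 8)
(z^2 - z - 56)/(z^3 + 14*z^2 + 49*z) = (z - 8)/(z*(z + 7))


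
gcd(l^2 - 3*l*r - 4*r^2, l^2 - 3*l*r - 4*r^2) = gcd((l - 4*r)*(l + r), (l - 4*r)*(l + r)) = -l^2 + 3*l*r + 4*r^2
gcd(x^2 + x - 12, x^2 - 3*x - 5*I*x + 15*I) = x - 3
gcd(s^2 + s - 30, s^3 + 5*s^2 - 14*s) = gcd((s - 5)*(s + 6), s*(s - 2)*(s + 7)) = 1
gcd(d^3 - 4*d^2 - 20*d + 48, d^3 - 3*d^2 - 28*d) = d + 4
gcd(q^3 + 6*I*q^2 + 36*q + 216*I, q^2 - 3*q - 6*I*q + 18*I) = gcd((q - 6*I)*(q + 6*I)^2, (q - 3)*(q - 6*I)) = q - 6*I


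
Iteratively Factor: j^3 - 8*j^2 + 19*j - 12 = (j - 3)*(j^2 - 5*j + 4) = (j - 3)*(j - 1)*(j - 4)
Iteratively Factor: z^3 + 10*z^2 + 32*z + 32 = (z + 4)*(z^2 + 6*z + 8) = (z + 4)^2*(z + 2)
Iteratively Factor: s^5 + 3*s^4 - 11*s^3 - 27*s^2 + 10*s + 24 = (s + 4)*(s^4 - s^3 - 7*s^2 + s + 6) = (s - 1)*(s + 4)*(s^3 - 7*s - 6) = (s - 3)*(s - 1)*(s + 4)*(s^2 + 3*s + 2) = (s - 3)*(s - 1)*(s + 2)*(s + 4)*(s + 1)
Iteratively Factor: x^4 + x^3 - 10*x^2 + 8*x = (x - 1)*(x^3 + 2*x^2 - 8*x) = (x - 2)*(x - 1)*(x^2 + 4*x) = x*(x - 2)*(x - 1)*(x + 4)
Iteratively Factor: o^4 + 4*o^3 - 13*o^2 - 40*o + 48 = (o - 1)*(o^3 + 5*o^2 - 8*o - 48) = (o - 1)*(o + 4)*(o^2 + o - 12) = (o - 1)*(o + 4)^2*(o - 3)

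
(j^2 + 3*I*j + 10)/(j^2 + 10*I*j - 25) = (j - 2*I)/(j + 5*I)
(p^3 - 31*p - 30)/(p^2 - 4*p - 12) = (p^2 + 6*p + 5)/(p + 2)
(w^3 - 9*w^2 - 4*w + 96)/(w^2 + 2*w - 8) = (w^3 - 9*w^2 - 4*w + 96)/(w^2 + 2*w - 8)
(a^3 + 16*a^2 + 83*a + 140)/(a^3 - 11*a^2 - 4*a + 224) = (a^2 + 12*a + 35)/(a^2 - 15*a + 56)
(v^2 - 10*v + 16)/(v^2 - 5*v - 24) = (v - 2)/(v + 3)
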